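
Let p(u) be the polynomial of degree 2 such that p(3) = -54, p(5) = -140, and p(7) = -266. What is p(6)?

Write p(u) = au^2 + bu + c. Substituting each data point gives a linear system:
  9a + 3b + c = -54
  25a + 5b + c = -140
  49a + 7b + c = -266
Solving the system yields a = -5, b = -3, c = 0.
So p(u) = -5u^2 - 3u.
Then p(6) = -198.

-198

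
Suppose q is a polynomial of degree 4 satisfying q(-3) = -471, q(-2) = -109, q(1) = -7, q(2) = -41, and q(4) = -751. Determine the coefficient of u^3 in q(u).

5

Write q(u) = au^4 + bu^3 + cu^2 + du + e. Substituting each data point gives a linear system:
  81a - 27b + 9c - 3d + e = -471
  16a - 8b + 4c - 2d + e = -109
  a + b + c + d + e = -7
  16a + 8b + 4c + 2d + e = -41
  256a + 64b + 16c + 4d + e = -751
Solving the system yields a = -4, b = 5, c = -2, d = -3, e = -3.
So q(u) = -4u^4 + 5u^3 - 2u^2 - 3u - 3.
The coefficient of u^3 is 5.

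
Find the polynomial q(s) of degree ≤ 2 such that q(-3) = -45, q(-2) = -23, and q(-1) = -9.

q(s) = -4s^2 + 2s - 3

Write q(s) = as^2 + bs + c. Substituting each data point gives a linear system:
  9a - 3b + c = -45
  4a - 2b + c = -23
  a - b + c = -9
Solving the system yields a = -4, b = 2, c = -3.
So q(s) = -4s^2 + 2s - 3.
Check: q(-1) = -9. ✓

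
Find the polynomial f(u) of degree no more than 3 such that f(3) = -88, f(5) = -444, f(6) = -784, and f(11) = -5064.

Write f(u) = au^3 + bu^2 + cu + d. Substituting each data point gives a linear system:
  27a + 9b + 3c + d = -88
  125a + 25b + 5c + d = -444
  216a + 36b + 6c + d = -784
  1331a + 121b + 11c + d = -5064
Solving the system yields a = -4, b = 2, c = 2, d = -4.
So f(u) = -4u³ + 2u² + 2u - 4.
Check: f(6) = -784. ✓

f(u) = -4u^3 + 2u^2 + 2u - 4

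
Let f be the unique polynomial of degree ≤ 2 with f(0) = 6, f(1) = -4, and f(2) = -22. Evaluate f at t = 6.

Write f(t) = at^2 + bt + c. Substituting each data point gives a linear system:
  c = 6
  a + b + c = -4
  4a + 2b + c = -22
Solving the system yields a = -4, b = -6, c = 6.
So f(t) = -4t^2 - 6t + 6.
Then f(6) = -174.

-174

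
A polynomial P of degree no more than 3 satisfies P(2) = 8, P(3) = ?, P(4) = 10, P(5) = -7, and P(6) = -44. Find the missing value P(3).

On equispaced nodes a degree-3 polynomial has vanishing fourth forward difference, so
  P(2) - 4·P(3) + 6·P(4) - 4·P(5) + P(6) = 0.
Substituting the known values and solving for P(3):
  -4·P(3) = -52
  P(3) = 13.

13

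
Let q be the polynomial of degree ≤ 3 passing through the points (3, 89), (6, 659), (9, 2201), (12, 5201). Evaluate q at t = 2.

31

Forward differences of the values at t = 3, 6, 9, 12:
  q  : 89  659  2201  5201
  Δ  : 570  1542  3000
  Δ^2: 972  1458
  Δ^3: 486
The third differences are constant, confirming degree 3.
Interpolating (Newton forward form) and evaluating at t = 2 gives q(2) = 31.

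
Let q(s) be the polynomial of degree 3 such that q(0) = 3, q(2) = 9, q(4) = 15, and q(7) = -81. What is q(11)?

Using the Lagrange interpolation formula with nodes 0, 2, 4, 7:
  L_0(s) = (s - 2)(s - 4)(s - 7) / -56
  L_1(s) = s(s - 4)(s - 7) / 20
  L_2(s) = s(s - 2)(s - 7) / -24
  L_3(s) = s(s - 2)(s - 4) / 105
Then q(s) = 3·L_0(s) + 9·L_1(s) + 15·L_2(s) - 81·L_3(s).
Expanding and collecting terms gives q(s) = -s^3 + 6s^2 - 5s + 3.
Evaluating at s = 11: q(11) = -657.

-657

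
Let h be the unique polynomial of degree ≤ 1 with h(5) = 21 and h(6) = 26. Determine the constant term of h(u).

-4

Write h(u) = au + b. Substituting each data point gives a linear system:
  5a + b = 21
  6a + b = 26
Solving the system yields a = 5, b = -4.
So h(u) = 5u - 4.
The constant term is -4.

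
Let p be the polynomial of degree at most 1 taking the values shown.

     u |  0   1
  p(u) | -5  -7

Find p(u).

Using the Lagrange interpolation formula with nodes 0, 1:
  L_0(u) = (u - 1) / -1
  L_1(u) = u / 1
Then p(u) = -5·L_0(u) - 7·L_1(u).
Expanding and collecting terms gives p(u) = -2u - 5.
Check: p(1) = -7. ✓

p(u) = -2u - 5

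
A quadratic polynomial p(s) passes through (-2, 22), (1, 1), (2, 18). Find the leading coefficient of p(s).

6

Write p(s) = as^2 + bs + c. Substituting each data point gives a linear system:
  4a - 2b + c = 22
  a + b + c = 1
  4a + 2b + c = 18
Solving the system yields a = 6, b = -1, c = -4.
So p(s) = 6s^2 - s - 4.
The leading coefficient is 6.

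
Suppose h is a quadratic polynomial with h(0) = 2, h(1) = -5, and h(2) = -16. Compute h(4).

-50

Forward differences of the values at s = 0, 1, 2:
  h  : 2  -5  -16
  Δ  : -7  -11
  Δ^2: -4
The second differences are constant, confirming degree 2.
Interpolating (Newton forward form) and evaluating at s = 4 gives h(4) = -50.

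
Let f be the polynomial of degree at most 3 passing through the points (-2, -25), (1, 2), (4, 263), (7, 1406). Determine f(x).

Using the Lagrange interpolation formula with nodes -2, 1, 4, 7:
  L_0(x) = (x - 1)(x - 4)(x - 7) / -162
  L_1(x) = (x + 2)(x - 4)(x - 7) / 54
  L_2(x) = (x + 2)(x - 1)(x - 7) / -54
  L_3(x) = (x + 2)(x - 1)(x - 4) / 162
Then f(x) = -25·L_0(x) + 2·L_1(x) + 263·L_2(x) + 1406·L_3(x).
Expanding and collecting terms gives f(x) = 4x^3 + x^2 - 2x - 1.
Check: f(-2) = -25. ✓

f(x) = 4x^3 + x^2 - 2x - 1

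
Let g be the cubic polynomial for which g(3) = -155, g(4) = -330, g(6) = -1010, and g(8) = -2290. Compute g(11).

-5755

Write g(x) = ax^3 + bx^2 + cx + d. Substituting each data point gives a linear system:
  27a + 9b + 3c + d = -155
  64a + 16b + 4c + d = -330
  216a + 36b + 6c + d = -1010
  512a + 64b + 8c + d = -2290
Solving the system yields a = -4, b = -3, c = -6, d = -2.
So g(x) = -4x³ - 3x² - 6x - 2.
Then g(11) = -5755.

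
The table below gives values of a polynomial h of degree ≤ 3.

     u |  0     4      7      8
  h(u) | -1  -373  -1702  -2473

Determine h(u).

h(u) = -4u^3 - 6u^2 - 5u - 1

Using the Lagrange interpolation formula with nodes 0, 4, 7, 8:
  L_0(u) = (u - 4)(u - 7)(u - 8) / -224
  L_1(u) = u(u - 7)(u - 8) / 48
  L_2(u) = u(u - 4)(u - 8) / -21
  L_3(u) = u(u - 4)(u - 7) / 32
Then h(u) = -1·L_0(u) - 373·L_1(u) - 1702·L_2(u) - 2473·L_3(u).
Expanding and collecting terms gives h(u) = -4u^3 - 6u^2 - 5u - 1.
Check: h(8) = -2473. ✓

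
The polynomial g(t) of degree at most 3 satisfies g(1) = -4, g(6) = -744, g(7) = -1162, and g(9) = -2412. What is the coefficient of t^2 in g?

Write g(t) = at^3 + bt^2 + ct + d. Substituting each data point gives a linear system:
  a + b + c + d = -4
  216a + 36b + 6c + d = -744
  343a + 49b + 7c + d = -1162
  729a + 81b + 9c + d = -2412
Solving the system yields a = -3, b = -3, c = 2, d = 0.
So g(t) = -3t^3 - 3t^2 + 2t.
The coefficient of t^2 is -3.

-3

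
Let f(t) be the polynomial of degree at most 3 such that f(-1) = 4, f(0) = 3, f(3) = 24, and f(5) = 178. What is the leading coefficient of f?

Write f(t) = at^3 + bt^2 + ct + d. Substituting each data point gives a linear system:
  -a + b - c + d = 4
  d = 3
  27a + 9b + 3c + d = 24
  125a + 25b + 5c + d = 178
Solving the system yields a = 2, b = -2, c = -5, d = 3.
So f(t) = 2t^3 - 2t^2 - 5t + 3.
The leading coefficient is 2.

2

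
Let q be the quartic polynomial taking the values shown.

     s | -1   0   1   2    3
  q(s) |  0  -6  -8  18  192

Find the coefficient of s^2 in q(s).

Write q(s) = as^4 + bs^3 + cs^2 + ds + e. Substituting each data point gives a linear system:
  a - b + c - d + e = 0
  e = -6
  a + b + c + d + e = -8
  16a + 8b + 4c + 2d + e = 18
  81a + 27b + 9c + 3d + e = 192
Solving the system yields a = 4, b = -4, c = -2, d = 0, e = -6.
So q(s) = 4s^4 - 4s^3 - 2s^2 - 6.
The coefficient of s^2 is -2.

-2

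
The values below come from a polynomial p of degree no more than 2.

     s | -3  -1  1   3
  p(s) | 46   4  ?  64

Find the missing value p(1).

10

The 3 known points determine the degree-2 polynomial uniquely.
Write p(s) = as^2 + bs + c. Substituting each data point gives a linear system:
  9a - 3b + c = 46
  a - b + c = 4
  9a + 3b + c = 64
Solving the system yields a = 6, b = 3, c = 1.
So p(s) = 6s² + 3s + 1.
Then p(1) = 10.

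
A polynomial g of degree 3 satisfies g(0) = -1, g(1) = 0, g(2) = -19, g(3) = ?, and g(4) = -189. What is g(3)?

-76

The 4 known points determine the degree-3 polynomial uniquely.
Write g(s) = as^3 + bs^2 + cs + d. Substituting each data point gives a linear system:
  d = -1
  a + b + c + d = 0
  8a + 4b + 2c + d = -19
  64a + 16b + 4c + d = -189
Solving the system yields a = -3, b = -1, c = 5, d = -1.
So g(s) = -3s^3 - s^2 + 5s - 1.
Then g(3) = -76.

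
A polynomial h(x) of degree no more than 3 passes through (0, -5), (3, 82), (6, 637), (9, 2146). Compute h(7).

Forward differences of the values at x = 0, 3, 6, 9:
  h  : -5  82  637  2146
  Δ  : 87  555  1509
  Δ^2: 468  954
  Δ^3: 486
The third differences are constant, confirming degree 3.
Interpolating (Newton forward form) and evaluating at x = 7 gives h(7) = 1010.

1010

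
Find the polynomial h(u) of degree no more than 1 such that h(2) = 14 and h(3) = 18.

h(u) = 4u + 6

Using the Lagrange interpolation formula with nodes 2, 3:
  L_0(u) = (u - 3) / -1
  L_1(u) = (u - 2) / 1
Then h(u) = 14·L_0(u) + 18·L_1(u).
Expanding and collecting terms gives h(u) = 4u + 6.
Check: h(3) = 18. ✓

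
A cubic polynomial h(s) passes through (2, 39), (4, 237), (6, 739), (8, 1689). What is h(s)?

Using the Lagrange interpolation formula with nodes 2, 4, 6, 8:
  L_0(s) = (s - 4)(s - 6)(s - 8) / -48
  L_1(s) = (s - 2)(s - 6)(s - 8) / 16
  L_2(s) = (s - 2)(s - 4)(s - 8) / -16
  L_3(s) = (s - 2)(s - 4)(s - 6) / 48
Then h(s) = 39·L_0(s) + 237·L_1(s) + 739·L_2(s) + 1689·L_3(s).
Expanding and collecting terms gives h(s) = 3s^3 + 2s^2 + 3s + 1.
Check: h(4) = 237. ✓

h(s) = 3s^3 + 2s^2 + 3s + 1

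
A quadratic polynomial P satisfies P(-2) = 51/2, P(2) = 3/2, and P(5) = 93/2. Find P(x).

Using the Lagrange interpolation formula with nodes -2, 2, 5:
  L_0(x) = (x - 2)(x - 5) / 28
  L_1(x) = (x + 2)(x - 5) / -12
  L_2(x) = (x + 2)(x - 2) / 21
Then P(x) = 51/2·L_0(x) + 3/2·L_1(x) + 93/2·L_2(x).
Expanding and collecting terms gives P(x) = 3x^2 - 6x + 3/2.
Check: P(2) = 3/2. ✓

P(x) = 3x^2 - 6x + 3/2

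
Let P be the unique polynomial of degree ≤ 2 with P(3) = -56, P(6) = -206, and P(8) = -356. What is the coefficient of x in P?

-5

Write P(x) = ax^2 + bx + c. Substituting each data point gives a linear system:
  9a + 3b + c = -56
  36a + 6b + c = -206
  64a + 8b + c = -356
Solving the system yields a = -5, b = -5, c = 4.
So P(x) = -5x² - 5x + 4.
The coefficient of x is -5.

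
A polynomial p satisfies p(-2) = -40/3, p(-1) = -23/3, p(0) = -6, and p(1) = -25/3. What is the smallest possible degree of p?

2

Forward differences of the values at x = -2, -1, 0, 1:
  p  : -40/3  -23/3  -6  -25/3
  Δ  : 17/3  5/3  -7/3
  Δ^2: -4  -4
  Δ^3: 0
The second differences are constant (-4) and nonzero, while all higher differences vanish, so the minimal degree is 2.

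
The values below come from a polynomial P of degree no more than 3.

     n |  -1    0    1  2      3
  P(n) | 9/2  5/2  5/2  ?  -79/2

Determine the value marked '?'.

-15/2

The 4 known points determine the degree-3 polynomial uniquely.
Write P(n) = an^3 + bn^2 + cn + d. Substituting each data point gives a linear system:
  -a + b - c + d = 9/2
  d = 5/2
  a + b + c + d = 5/2
  27a + 9b + 3c + d = -79/2
Solving the system yields a = -2, b = 1, c = 1, d = 5/2.
So P(n) = -2n³ + n² + n + 5/2.
Then P(2) = -15/2.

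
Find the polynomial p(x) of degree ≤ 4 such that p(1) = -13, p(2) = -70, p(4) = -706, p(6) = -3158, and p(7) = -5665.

Write p(x) = ax^4 + bx^3 + cx^2 + dx + e. Substituting each data point gives a linear system:
  a + b + c + d + e = -13
  16a + 8b + 4c + 2d + e = -70
  256a + 64b + 16c + 4d + e = -706
  1296a + 216b + 36c + 6d + e = -3158
  2401a + 343b + 49c + 7d + e = -5665
Solving the system yields a = -2, b = -2, c = -3, d = -4, e = -2.
So p(x) = -2x^4 - 2x^3 - 3x^2 - 4x - 2.
Check: p(6) = -3158. ✓

p(x) = -2x^4 - 2x^3 - 3x^2 - 4x - 2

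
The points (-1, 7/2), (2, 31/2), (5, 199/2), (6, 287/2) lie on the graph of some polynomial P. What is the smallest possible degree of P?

Divided differences on the nodes -1, 2, 5, 6:
  order 0: 7/2  31/2  199/2  287/2
  order 1: 4  28  44
  order 2: 4  4
  order 3: 0
The order-2 divided differences are all 4 (nonzero) and every higher order vanishes, so the data lies on a polynomial of degree exactly 2.

2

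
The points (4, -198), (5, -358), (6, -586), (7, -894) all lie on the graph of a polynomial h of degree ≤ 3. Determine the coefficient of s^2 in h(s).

-4

Write h(s) = as^3 + bs^2 + cs + d. Substituting each data point gives a linear system:
  64a + 16b + 4c + d = -198
  125a + 25b + 5c + d = -358
  216a + 36b + 6c + d = -586
  343a + 49b + 7c + d = -894
Solving the system yields a = -2, b = -4, c = -2, d = 2.
So h(s) = -2s^3 - 4s^2 - 2s + 2.
The coefficient of s^2 is -4.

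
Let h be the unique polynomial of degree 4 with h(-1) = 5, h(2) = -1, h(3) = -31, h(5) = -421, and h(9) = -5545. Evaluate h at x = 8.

Using the Lagrange interpolation formula with nodes -1, 2, 3, 5, 9:
  L_0(x) = (x - 2)(x - 3)(x - 5)(x - 9) / 720
  L_1(x) = (x + 1)(x - 3)(x - 5)(x - 9) / -63
  L_2(x) = (x + 1)(x - 2)(x - 5)(x - 9) / 48
  L_3(x) = (x + 1)(x - 2)(x - 3)(x - 9) / -144
  L_4(x) = (x + 1)(x - 2)(x - 3)(x - 5) / 1680
Then h(x) = 5·L_0(x) - 1·L_1(x) - 31·L_2(x) - 421·L_3(x) - 5545·L_4(x).
Expanding and collecting terms gives h(x) = -x^4 + x^3 + 4x^2 - 4x - 1.
Evaluating at x = 8: h(8) = -3361.

-3361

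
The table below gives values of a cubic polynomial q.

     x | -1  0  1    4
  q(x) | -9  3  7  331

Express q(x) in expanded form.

q(x) = 6x^3 - 4x^2 + 2x + 3

Write q(x) = ax^3 + bx^2 + cx + d. Substituting each data point gives a linear system:
  -a + b - c + d = -9
  d = 3
  a + b + c + d = 7
  64a + 16b + 4c + d = 331
Solving the system yields a = 6, b = -4, c = 2, d = 3.
So q(x) = 6x^3 - 4x^2 + 2x + 3.
Check: q(0) = 3. ✓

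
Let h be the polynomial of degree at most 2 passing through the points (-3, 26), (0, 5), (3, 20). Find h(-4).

Using the Lagrange interpolation formula with nodes -3, 0, 3:
  L_0(t) = t(t - 3) / 18
  L_1(t) = (t + 3)(t - 3) / -9
  L_2(t) = (t + 3)t / 18
Then h(t) = 26·L_0(t) + 5·L_1(t) + 20·L_2(t).
Expanding and collecting terms gives h(t) = 2t^2 - t + 5.
Evaluating at t = -4: h(-4) = 41.

41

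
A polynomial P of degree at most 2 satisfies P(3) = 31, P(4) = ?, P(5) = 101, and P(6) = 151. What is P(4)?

On equispaced nodes a degree-2 polynomial has vanishing third forward difference, so
  - P(3) + 3·P(4) - 3·P(5) + P(6) = 0.
Substituting the known values and solving for P(4):
  3·P(4) = 183
  P(4) = 61.

61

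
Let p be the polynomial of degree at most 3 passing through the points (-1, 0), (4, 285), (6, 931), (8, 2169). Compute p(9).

3070

Using the Lagrange interpolation formula with nodes -1, 4, 6, 8:
  L_0(s) = (s - 4)(s - 6)(s - 8) / -315
  L_1(s) = (s + 1)(s - 6)(s - 8) / 40
  L_2(s) = (s + 1)(s - 4)(s - 8) / -28
  L_3(s) = (s + 1)(s - 4)(s - 6) / 72
Then p(s) = 0·L_0(s) + 285·L_1(s) + 931·L_2(s) + 2169·L_3(s).
Expanding and collecting terms gives p(s) = 4s^3 + 2s^2 - s + 1.
Evaluating at s = 9: p(9) = 3070.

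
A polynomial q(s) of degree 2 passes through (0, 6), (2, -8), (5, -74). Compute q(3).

Using the Lagrange interpolation formula with nodes 0, 2, 5:
  L_0(s) = (s - 2)(s - 5) / 10
  L_1(s) = s(s - 5) / -6
  L_2(s) = s(s - 2) / 15
Then q(s) = 6·L_0(s) - 8·L_1(s) - 74·L_2(s).
Expanding and collecting terms gives q(s) = -3s² - s + 6.
Evaluating at s = 3: q(3) = -24.

-24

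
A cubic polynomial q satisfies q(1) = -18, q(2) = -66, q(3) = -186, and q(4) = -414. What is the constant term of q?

-6

Write q(x) = ax^3 + bx^2 + cx + d. Substituting each data point gives a linear system:
  a + b + c + d = -18
  8a + 4b + 2c + d = -66
  27a + 9b + 3c + d = -186
  64a + 16b + 4c + d = -414
Solving the system yields a = -6, b = 0, c = -6, d = -6.
So q(x) = -6x^3 - 6x - 6.
The constant term is -6.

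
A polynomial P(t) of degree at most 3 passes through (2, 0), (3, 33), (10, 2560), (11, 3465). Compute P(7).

805

Using the Lagrange interpolation formula with nodes 2, 3, 10, 11:
  L_0(t) = (t - 3)(t - 10)(t - 11) / -72
  L_1(t) = (t - 2)(t - 10)(t - 11) / 56
  L_2(t) = (t - 2)(t - 3)(t - 11) / -56
  L_3(t) = (t - 2)(t - 3)(t - 10) / 72
Then P(t) = 0·L_0(t) + 33·L_1(t) + 2560·L_2(t) + 3465·L_3(t).
Expanding and collecting terms gives P(t) = 3t³ - 4t² - 4t.
Evaluating at t = 7: P(7) = 805.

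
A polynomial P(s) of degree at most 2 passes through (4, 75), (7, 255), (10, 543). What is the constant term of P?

3

Write P(s) = as^2 + bs + c. Substituting each data point gives a linear system:
  16a + 4b + c = 75
  49a + 7b + c = 255
  100a + 10b + c = 543
Solving the system yields a = 6, b = -6, c = 3.
So P(s) = 6s^2 - 6s + 3.
The constant term is 3.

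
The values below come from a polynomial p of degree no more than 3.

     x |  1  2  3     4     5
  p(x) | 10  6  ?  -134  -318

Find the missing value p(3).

On equispaced nodes a degree-3 polynomial has vanishing fourth forward difference, so
  p(1) - 4·p(2) + 6·p(3) - 4·p(4) + p(5) = 0.
Substituting the known values and solving for p(3):
  6·p(3) = -204
  p(3) = -34.

-34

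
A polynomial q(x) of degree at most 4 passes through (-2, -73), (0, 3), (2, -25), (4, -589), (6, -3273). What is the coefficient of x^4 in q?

Write q(x) = ax^4 + bx^3 + cx^2 + dx + e. Substituting each data point gives a linear system:
  16a - 8b + 4c - 2d + e = -73
  e = 3
  16a + 8b + 4c + 2d + e = -25
  256a + 64b + 16c + 4d + e = -589
  1296a + 216b + 36c + 6d + e = -3273
Solving the system yields a = -3, b = 3, c = -1, d = 0, e = 3.
So q(x) = -3x⁴ + 3x³ - x² + 3.
The leading coefficient is -3.

-3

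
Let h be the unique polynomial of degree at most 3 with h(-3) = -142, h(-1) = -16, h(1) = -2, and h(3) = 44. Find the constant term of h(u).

Write h(u) = au^3 + bu^2 + cu + d. Substituting each data point gives a linear system:
  -27a + 9b - 3c + d = -142
  -a + b - c + d = -16
  a + b + c + d = -2
  27a + 9b + 3c + d = 44
Solving the system yields a = 3, b = -5, c = 4, d = -4.
So h(u) = 3u^3 - 5u^2 + 4u - 4.
The constant term is -4.

-4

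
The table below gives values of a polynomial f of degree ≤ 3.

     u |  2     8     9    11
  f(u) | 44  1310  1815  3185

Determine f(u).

Using the Lagrange interpolation formula with nodes 2, 8, 9, 11:
  L_0(u) = (u - 8)(u - 9)(u - 11) / -378
  L_1(u) = (u - 2)(u - 9)(u - 11) / 18
  L_2(u) = (u - 2)(u - 8)(u - 11) / -14
  L_3(u) = (u - 2)(u - 8)(u - 9) / 54
Then f(u) = 44·L_0(u) + 1310·L_1(u) + 1815·L_2(u) + 3185·L_3(u).
Expanding and collecting terms gives f(u) = 2u^3 + 4u^2 + 3u + 6.
Check: f(11) = 3185. ✓

f(u) = 2u^3 + 4u^2 + 3u + 6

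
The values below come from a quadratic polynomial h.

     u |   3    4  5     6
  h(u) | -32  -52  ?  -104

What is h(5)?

-76

The 3 known points determine the degree-2 polynomial uniquely.
Write h(u) = au^2 + bu + c. Substituting each data point gives a linear system:
  9a + 3b + c = -32
  16a + 4b + c = -52
  36a + 6b + c = -104
Solving the system yields a = -2, b = -6, c = 4.
So h(u) = -2u^2 - 6u + 4.
Then h(5) = -76.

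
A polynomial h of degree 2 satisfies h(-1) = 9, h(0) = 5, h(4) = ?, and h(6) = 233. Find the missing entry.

109

The 3 known points determine the degree-2 polynomial uniquely.
Write h(u) = au^2 + bu + c. Substituting each data point gives a linear system:
  a - b + c = 9
  c = 5
  36a + 6b + c = 233
Solving the system yields a = 6, b = 2, c = 5.
So h(u) = 6u^2 + 2u + 5.
Then h(4) = 109.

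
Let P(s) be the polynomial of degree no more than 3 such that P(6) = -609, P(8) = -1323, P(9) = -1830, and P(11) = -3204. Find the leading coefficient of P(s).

-2

Write P(s) = as^3 + bs^2 + cs + d. Substituting each data point gives a linear system:
  216a + 36b + 6c + d = -609
  512a + 64b + 8c + d = -1323
  729a + 81b + 9c + d = -1830
  1331a + 121b + 11c + d = -3204
Solving the system yields a = -2, b = -4, c = -5, d = -3.
So P(s) = -2s^3 - 4s^2 - 5s - 3.
The leading coefficient is -2.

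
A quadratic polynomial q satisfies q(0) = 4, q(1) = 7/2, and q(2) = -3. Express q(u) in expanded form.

Write q(u) = au^2 + bu + c. Substituting each data point gives a linear system:
  c = 4
  a + b + c = 7/2
  4a + 2b + c = -3
Solving the system yields a = -3, b = 5/2, c = 4.
So q(u) = -3u^2 + (5/2)u + 4.
Check: q(2) = -3. ✓

q(u) = -3u^2 + (5/2)u + 4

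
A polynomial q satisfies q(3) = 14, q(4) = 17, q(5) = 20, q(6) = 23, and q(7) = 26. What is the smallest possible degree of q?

1

Forward differences of the values at x = 3, 4, 5, 6, 7:
  q  : 14  17  20  23  26
  Δ  : 3  3  3  3
  Δ^2: 0  0  0
  Δ^3: 0  0
  Δ^4: 0
The first differences are constant (3) and nonzero, while all higher differences vanish, so the minimal degree is 1.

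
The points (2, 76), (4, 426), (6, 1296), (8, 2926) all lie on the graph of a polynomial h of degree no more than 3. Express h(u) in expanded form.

h(u) = 5u^3 + 5u^2 + 5u + 6

Using the Lagrange interpolation formula with nodes 2, 4, 6, 8:
  L_0(u) = (u - 4)(u - 6)(u - 8) / -48
  L_1(u) = (u - 2)(u - 6)(u - 8) / 16
  L_2(u) = (u - 2)(u - 4)(u - 8) / -16
  L_3(u) = (u - 2)(u - 4)(u - 6) / 48
Then h(u) = 76·L_0(u) + 426·L_1(u) + 1296·L_2(u) + 2926·L_3(u).
Expanding and collecting terms gives h(u) = 5u^3 + 5u^2 + 5u + 6.
Check: h(8) = 2926. ✓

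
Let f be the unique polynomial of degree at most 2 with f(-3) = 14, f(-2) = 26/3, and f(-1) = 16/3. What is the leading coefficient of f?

Write f(u) = au^2 + bu + c. Substituting each data point gives a linear system:
  9a - 3b + c = 14
  4a - 2b + c = 26/3
  a - b + c = 16/3
Solving the system yields a = 1, b = -1/3, c = 4.
So f(u) = u² - (1/3)u + 4.
The leading coefficient is 1.

1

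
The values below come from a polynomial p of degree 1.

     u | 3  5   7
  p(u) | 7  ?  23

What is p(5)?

15

The 2 known points determine the degree-1 polynomial uniquely.
Write p(u) = au + b. Substituting each data point gives a linear system:
  3a + b = 7
  7a + b = 23
Solving the system yields a = 4, b = -5.
So p(u) = 4u - 5.
Then p(5) = 15.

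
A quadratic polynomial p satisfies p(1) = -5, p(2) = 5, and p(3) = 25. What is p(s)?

p(s) = 5s^2 - 5s - 5

Using the Lagrange interpolation formula with nodes 1, 2, 3:
  L_0(s) = (s - 2)(s - 3) / 2
  L_1(s) = (s - 1)(s - 3) / -1
  L_2(s) = (s - 1)(s - 2) / 2
Then p(s) = -5·L_0(s) + 5·L_1(s) + 25·L_2(s).
Expanding and collecting terms gives p(s) = 5s^2 - 5s - 5.
Check: p(2) = 5. ✓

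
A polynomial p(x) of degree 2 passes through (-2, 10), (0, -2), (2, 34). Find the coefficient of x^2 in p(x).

Write p(x) = ax^2 + bx + c. Substituting each data point gives a linear system:
  4a - 2b + c = 10
  c = -2
  4a + 2b + c = 34
Solving the system yields a = 6, b = 6, c = -2.
So p(x) = 6x^2 + 6x - 2.
The leading coefficient is 6.

6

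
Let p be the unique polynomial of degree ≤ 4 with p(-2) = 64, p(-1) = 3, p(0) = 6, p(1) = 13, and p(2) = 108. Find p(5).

3921

Forward differences of the values at t = -2, -1, 0, 1, 2:
  p  : 64  3  6  13  108
  Δ  : -61  3  7  95
  Δ^2: 64  4  88
  Δ^3: -60  84
  Δ^4: 144
The fourth differences are constant, confirming degree 4.
Interpolating (Newton forward form) and evaluating at t = 5 gives p(5) = 3921.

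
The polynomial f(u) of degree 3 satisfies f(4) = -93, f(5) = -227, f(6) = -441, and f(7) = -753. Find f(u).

f(u) = -3u^3 + 5u^2 + 4u + 3

Using the Lagrange interpolation formula with nodes 4, 5, 6, 7:
  L_0(u) = (u - 5)(u - 6)(u - 7) / -6
  L_1(u) = (u - 4)(u - 6)(u - 7) / 2
  L_2(u) = (u - 4)(u - 5)(u - 7) / -2
  L_3(u) = (u - 4)(u - 5)(u - 6) / 6
Then f(u) = -93·L_0(u) - 227·L_1(u) - 441·L_2(u) - 753·L_3(u).
Expanding and collecting terms gives f(u) = -3u³ + 5u² + 4u + 3.
Check: f(4) = -93. ✓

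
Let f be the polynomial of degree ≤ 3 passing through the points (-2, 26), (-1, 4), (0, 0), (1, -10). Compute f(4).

-316

Write f(u) = au^3 + bu^2 + cu + d. Substituting each data point gives a linear system:
  -8a + 4b - 2c + d = 26
  -a + b - c + d = 4
  d = 0
  a + b + c + d = -10
Solving the system yields a = -4, b = -3, c = -3, d = 0.
So f(u) = -4u^3 - 3u^2 - 3u.
Then f(4) = -316.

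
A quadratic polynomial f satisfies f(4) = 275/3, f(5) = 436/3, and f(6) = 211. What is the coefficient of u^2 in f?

6

Write f(u) = au^2 + bu + c. Substituting each data point gives a linear system:
  16a + 4b + c = 275/3
  25a + 5b + c = 436/3
  36a + 6b + c = 211
Solving the system yields a = 6, b = -1/3, c = -3.
So f(u) = 6u² - (1/3)u - 3.
The leading coefficient is 6.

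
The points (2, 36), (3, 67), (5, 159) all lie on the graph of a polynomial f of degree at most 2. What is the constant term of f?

4

Write f(x) = ax^2 + bx + c. Substituting each data point gives a linear system:
  4a + 2b + c = 36
  9a + 3b + c = 67
  25a + 5b + c = 159
Solving the system yields a = 5, b = 6, c = 4.
So f(x) = 5x^2 + 6x + 4.
The constant term is 4.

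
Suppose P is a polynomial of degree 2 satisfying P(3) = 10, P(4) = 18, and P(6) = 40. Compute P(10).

108

Using the Lagrange interpolation formula with nodes 3, 4, 6:
  L_0(x) = (x - 4)(x - 6) / 3
  L_1(x) = (x - 3)(x - 6) / -2
  L_2(x) = (x - 3)(x - 4) / 6
Then P(x) = 10·L_0(x) + 18·L_1(x) + 40·L_2(x).
Expanding and collecting terms gives P(x) = x^2 + x - 2.
Evaluating at x = 10: P(10) = 108.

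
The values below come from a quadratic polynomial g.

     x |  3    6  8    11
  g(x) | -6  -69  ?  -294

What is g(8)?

The 3 known points determine the degree-2 polynomial uniquely.
Write g(x) = ax^2 + bx + c. Substituting each data point gives a linear system:
  9a + 3b + c = -6
  36a + 6b + c = -69
  121a + 11b + c = -294
Solving the system yields a = -3, b = 6, c = 3.
So g(x) = -3x^2 + 6x + 3.
Then g(8) = -141.

-141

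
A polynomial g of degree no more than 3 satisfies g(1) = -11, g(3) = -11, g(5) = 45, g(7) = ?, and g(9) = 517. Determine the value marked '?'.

205

On equispaced nodes a degree-3 polynomial has vanishing fourth forward difference, so
  g(1) - 4·g(3) + 6·g(5) - 4·g(7) + g(9) = 0.
Substituting the known values and solving for g(7):
  -4·g(7) = -820
  g(7) = 205.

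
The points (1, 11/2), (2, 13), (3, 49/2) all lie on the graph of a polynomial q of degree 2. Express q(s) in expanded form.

q(s) = 2s^2 + (3/2)s + 2

Write q(s) = as^2 + bs + c. Substituting each data point gives a linear system:
  a + b + c = 11/2
  4a + 2b + c = 13
  9a + 3b + c = 49/2
Solving the system yields a = 2, b = 3/2, c = 2.
So q(s) = 2s^2 + (3/2)s + 2.
Check: q(3) = 49/2. ✓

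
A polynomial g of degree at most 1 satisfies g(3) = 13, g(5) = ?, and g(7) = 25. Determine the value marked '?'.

On equispaced nodes a degree-1 polynomial has vanishing second forward difference, so
  g(3) - 2·g(5) + g(7) = 0.
Substituting the known values and solving for g(5):
  -2·g(5) = -38
  g(5) = 19.

19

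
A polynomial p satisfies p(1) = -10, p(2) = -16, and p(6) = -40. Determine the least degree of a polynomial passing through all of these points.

1

Divided differences on the nodes 1, 2, 6:
  order 0: -10  -16  -40
  order 1: -6  -6
  order 2: 0
The order-1 divided differences are all -6 (nonzero) and every higher order vanishes, so the data lies on a polynomial of degree exactly 1.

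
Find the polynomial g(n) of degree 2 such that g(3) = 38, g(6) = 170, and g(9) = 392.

Using the Lagrange interpolation formula with nodes 3, 6, 9:
  L_0(n) = (n - 6)(n - 9) / 18
  L_1(n) = (n - 3)(n - 9) / -9
  L_2(n) = (n - 3)(n - 6) / 18
Then g(n) = 38·L_0(n) + 170·L_1(n) + 392·L_2(n).
Expanding and collecting terms gives g(n) = 5n² - n - 4.
Check: g(9) = 392. ✓

g(n) = 5n^2 - n - 4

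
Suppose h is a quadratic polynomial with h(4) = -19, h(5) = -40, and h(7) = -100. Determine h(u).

Write h(u) = au^2 + bu + c. Substituting each data point gives a linear system:
  16a + 4b + c = -19
  25a + 5b + c = -40
  49a + 7b + c = -100
Solving the system yields a = -3, b = 6, c = 5.
So h(u) = -3u² + 6u + 5.
Check: h(4) = -19. ✓

h(u) = -3u^2 + 6u + 5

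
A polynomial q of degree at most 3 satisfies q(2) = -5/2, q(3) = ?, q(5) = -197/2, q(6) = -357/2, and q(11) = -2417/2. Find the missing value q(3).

The 4 known points determine the degree-3 polynomial uniquely.
Write q(x) = ax^3 + bx^2 + cx + d. Substituting each data point gives a linear system:
  8a + 4b + 2c + d = -5/2
  125a + 25b + 5c + d = -197/2
  216a + 36b + 6c + d = -357/2
  1331a + 121b + 11c + d = -2417/2
Solving the system yields a = -1, b = 1, c = 0, d = 3/2.
So q(x) = -x³ + x² + 3/2.
Then q(3) = -33/2.

-33/2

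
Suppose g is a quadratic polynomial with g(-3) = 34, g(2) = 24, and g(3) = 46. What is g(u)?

Write g(u) = au^2 + bu + c. Substituting each data point gives a linear system:
  9a - 3b + c = 34
  4a + 2b + c = 24
  9a + 3b + c = 46
Solving the system yields a = 4, b = 2, c = 4.
So g(u) = 4u² + 2u + 4.
Check: g(3) = 46. ✓

g(u) = 4u^2 + 2u + 4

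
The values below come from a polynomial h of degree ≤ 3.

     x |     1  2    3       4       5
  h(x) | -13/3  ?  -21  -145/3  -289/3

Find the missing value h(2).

The 4 known points determine the degree-3 polynomial uniquely.
Write h(x) = ax^3 + bx^2 + cx + d. Substituting each data point gives a linear system:
  a + b + c + d = -13/3
  27a + 9b + 3c + d = -21
  64a + 16b + 4c + d = -145/3
  125a + 25b + 5c + d = -289/3
Solving the system yields a = -1, b = 5/3, c = -2, d = -3.
So h(x) = -x³ + (5/3)x² - 2x - 3.
Then h(2) = -25/3.

-25/3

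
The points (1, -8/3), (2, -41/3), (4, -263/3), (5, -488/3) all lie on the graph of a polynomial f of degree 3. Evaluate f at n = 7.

Using the Lagrange interpolation formula with nodes 1, 2, 4, 5:
  L_0(n) = (n - 2)(n - 4)(n - 5) / -12
  L_1(n) = (n - 1)(n - 4)(n - 5) / 6
  L_2(n) = (n - 1)(n - 2)(n - 5) / -6
  L_3(n) = (n - 1)(n - 2)(n - 4) / 12
Then f(n) = -8/3·L_0(n) - 41/3·L_1(n) - 263/3·L_2(n) - 488/3·L_3(n).
Expanding and collecting terms gives f(n) = -n³ - (5/3)n² + n - 1.
Evaluating at n = 7: f(7) = -1256/3.

-1256/3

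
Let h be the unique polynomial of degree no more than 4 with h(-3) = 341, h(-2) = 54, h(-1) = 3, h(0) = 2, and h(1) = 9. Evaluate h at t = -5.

3087

Write h(t) = at^4 + bt^3 + ct^2 + dt + e. Substituting each data point gives a linear system:
  81a - 27b + 9c - 3d + e = 341
  16a - 8b + 4c - 2d + e = 54
  a - b + c - d + e = 3
  e = 2
  a + b + c + d + e = 9
Solving the system yields a = 6, b = 5, c = -2, d = -2, e = 2.
So h(t) = 6t^4 + 5t^3 - 2t^2 - 2t + 2.
Then h(-5) = 3087.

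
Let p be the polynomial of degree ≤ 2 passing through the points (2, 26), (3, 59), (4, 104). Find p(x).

Using the Lagrange interpolation formula with nodes 2, 3, 4:
  L_0(x) = (x - 3)(x - 4) / 2
  L_1(x) = (x - 2)(x - 4) / -1
  L_2(x) = (x - 2)(x - 3) / 2
Then p(x) = 26·L_0(x) + 59·L_1(x) + 104·L_2(x).
Expanding and collecting terms gives p(x) = 6x² + 3x - 4.
Check: p(3) = 59. ✓

p(x) = 6x^2 + 3x - 4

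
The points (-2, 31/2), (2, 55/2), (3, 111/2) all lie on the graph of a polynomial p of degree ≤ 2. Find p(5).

Write p(s) = as^2 + bs + c. Substituting each data point gives a linear system:
  4a - 2b + c = 31/2
  4a + 2b + c = 55/2
  9a + 3b + c = 111/2
Solving the system yields a = 5, b = 3, c = 3/2.
So p(s) = 5s² + 3s + 3/2.
Then p(5) = 283/2.

283/2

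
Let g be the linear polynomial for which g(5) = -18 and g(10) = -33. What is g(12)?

-39

Using the Lagrange interpolation formula with nodes 5, 10:
  L_0(u) = (u - 10) / -5
  L_1(u) = (u - 5) / 5
Then g(u) = -18·L_0(u) - 33·L_1(u).
Expanding and collecting terms gives g(u) = -3u - 3.
Evaluating at u = 12: g(12) = -39.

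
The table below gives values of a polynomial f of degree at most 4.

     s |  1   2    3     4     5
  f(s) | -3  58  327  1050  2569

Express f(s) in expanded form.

Write f(s) = as^4 + bs^3 + cs^2 + ds + e. Substituting each data point gives a linear system:
  a + b + c + d + e = -3
  16a + 8b + 4c + 2d + e = 58
  81a + 27b + 9c + 3d + e = 327
  256a + 64b + 16c + 4d + e = 1050
  625a + 125b + 25c + 5d + e = 2569
Solving the system yields a = 4, b = 1, c = -2, d = 0, e = -6.
So f(s) = 4s⁴ + s³ - 2s² - 6.
Check: f(2) = 58. ✓

f(s) = 4s^4 + s^3 - 2s^2 - 6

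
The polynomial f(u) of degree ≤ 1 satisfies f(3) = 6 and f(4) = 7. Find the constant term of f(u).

Write f(u) = au + b. Substituting each data point gives a linear system:
  3a + b = 6
  4a + b = 7
Solving the system yields a = 1, b = 3.
So f(u) = u + 3.
The constant term is 3.

3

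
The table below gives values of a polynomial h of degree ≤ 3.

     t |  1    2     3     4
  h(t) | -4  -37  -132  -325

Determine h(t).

Using the Lagrange interpolation formula with nodes 1, 2, 3, 4:
  L_0(t) = (t - 2)(t - 3)(t - 4) / -6
  L_1(t) = (t - 1)(t - 3)(t - 4) / 2
  L_2(t) = (t - 1)(t - 2)(t - 4) / -2
  L_3(t) = (t - 1)(t - 2)(t - 3) / 6
Then h(t) = -4·L_0(t) - 37·L_1(t) - 132·L_2(t) - 325·L_3(t).
Expanding and collecting terms gives h(t) = -6t^3 + 5t^2 - 6t + 3.
Check: h(3) = -132. ✓

h(t) = -6t^3 + 5t^2 - 6t + 3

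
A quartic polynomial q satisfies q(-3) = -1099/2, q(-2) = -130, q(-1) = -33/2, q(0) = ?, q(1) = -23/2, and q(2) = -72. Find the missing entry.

The 5 known points determine the degree-4 polynomial uniquely.
Write q(s) = as^4 + bs^3 + cs^2 + ds + e. Substituting each data point gives a linear system:
  81a - 27b + 9c - 3d + e = -1099/2
  16a - 8b + 4c - 2d + e = -130
  a - b + c - d + e = -33/2
  a + b + c + d + e = -23/2
  16a + 8b + 4c + 2d + e = -72
Solving the system yields a = -5, b = 4, c = -4, d = -3/2, e = -5.
So q(s) = -5s^4 + 4s^3 - 4s^2 - (3/2)s - 5.
Then q(0) = -5.

-5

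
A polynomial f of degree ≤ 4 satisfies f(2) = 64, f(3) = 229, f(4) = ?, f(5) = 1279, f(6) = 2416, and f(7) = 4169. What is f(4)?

On equispaced nodes a degree-4 polynomial has vanishing fifth forward difference, so
  - f(2) + 5·f(3) - 10·f(4) + 10·f(5) - 5·f(6) + f(7) = 0.
Substituting the known values and solving for f(4):
  -10·f(4) = -5960
  f(4) = 596.

596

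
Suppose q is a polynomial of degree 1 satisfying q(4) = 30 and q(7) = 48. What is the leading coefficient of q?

Write q(t) = at + b. Substituting each data point gives a linear system:
  4a + b = 30
  7a + b = 48
Solving the system yields a = 6, b = 6.
So q(t) = 6t + 6.
The leading coefficient is 6.

6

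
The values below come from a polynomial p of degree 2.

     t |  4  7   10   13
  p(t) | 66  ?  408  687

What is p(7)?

201

On equispaced nodes a degree-2 polynomial has vanishing third forward difference, so
  - p(4) + 3·p(7) - 3·p(10) + p(13) = 0.
Substituting the known values and solving for p(7):
  3·p(7) = 603
  p(7) = 201.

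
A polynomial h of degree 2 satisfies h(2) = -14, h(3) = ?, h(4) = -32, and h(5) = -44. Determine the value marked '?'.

-22

On equispaced nodes a degree-2 polynomial has vanishing third forward difference, so
  - h(2) + 3·h(3) - 3·h(4) + h(5) = 0.
Substituting the known values and solving for h(3):
  3·h(3) = -66
  h(3) = -22.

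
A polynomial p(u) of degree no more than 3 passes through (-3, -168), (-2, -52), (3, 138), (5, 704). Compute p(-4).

-394

Write p(u) = au^3 + bu^2 + cu + d. Substituting each data point gives a linear system:
  -27a + 9b - 3c + d = -168
  -8a + 4b - 2c + d = -52
  27a + 9b + 3c + d = 138
  125a + 25b + 5c + d = 704
Solving the system yields a = 6, b = -1, c = -3, d = -6.
So p(u) = 6u^3 - u^2 - 3u - 6.
Then p(-4) = -394.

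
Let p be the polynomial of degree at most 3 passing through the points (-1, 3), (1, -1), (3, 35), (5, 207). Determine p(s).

Using the Lagrange interpolation formula with nodes -1, 1, 3, 5:
  L_0(s) = (s - 1)(s - 3)(s - 5) / -48
  L_1(s) = (s + 1)(s - 3)(s - 5) / 16
  L_2(s) = (s + 1)(s - 1)(s - 5) / -16
  L_3(s) = (s + 1)(s - 1)(s - 3) / 48
Then p(s) = 3·L_0(s) - 1·L_1(s) + 35·L_2(s) + 207·L_3(s).
Expanding and collecting terms gives p(s) = 2s³ - s² - 4s + 2.
Check: p(1) = -1. ✓

p(s) = 2s^3 - s^2 - 4s + 2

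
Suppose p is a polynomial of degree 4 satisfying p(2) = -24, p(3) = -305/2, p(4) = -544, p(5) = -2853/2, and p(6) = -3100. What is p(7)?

-11873/2

Using the Lagrange interpolation formula with nodes 2, 3, 4, 5, 6:
  L_0(x) = (x - 3)(x - 4)(x - 5)(x - 6) / 24
  L_1(x) = (x - 2)(x - 4)(x - 5)(x - 6) / -6
  L_2(x) = (x - 2)(x - 3)(x - 5)(x - 6) / 4
  L_3(x) = (x - 2)(x - 3)(x - 4)(x - 6) / -6
  L_4(x) = (x - 2)(x - 3)(x - 4)(x - 5) / 24
Then p(x) = -24·L_0(x) - 305/2·L_1(x) - 544·L_2(x) - 2853/2·L_3(x) - 3100·L_4(x).
Expanding and collecting terms gives p(x) = -3x^4 + 4x^3 - (5/2)x^2 + 3x - 4.
Evaluating at x = 7: p(7) = -11873/2.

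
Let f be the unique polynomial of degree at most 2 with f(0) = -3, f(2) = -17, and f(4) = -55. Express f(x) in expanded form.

Write f(x) = ax^2 + bx + c. Substituting each data point gives a linear system:
  c = -3
  4a + 2b + c = -17
  16a + 4b + c = -55
Solving the system yields a = -3, b = -1, c = -3.
So f(x) = -3x^2 - x - 3.
Check: f(2) = -17. ✓

f(x) = -3x^2 - x - 3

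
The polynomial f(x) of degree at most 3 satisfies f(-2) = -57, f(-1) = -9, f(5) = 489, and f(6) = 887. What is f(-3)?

Using the Lagrange interpolation formula with nodes -2, -1, 5, 6:
  L_0(x) = (x + 1)(x - 5)(x - 6) / -56
  L_1(x) = (x + 2)(x - 5)(x - 6) / 42
  L_2(x) = (x + 2)(x + 1)(x - 6) / -42
  L_3(x) = (x + 2)(x + 1)(x - 5) / 56
Then f(x) = -57·L_0(x) - 9·L_1(x) + 489·L_2(x) + 887·L_3(x).
Expanding and collecting terms gives f(x) = 5x^3 - 5x^2 - 2x - 1.
Evaluating at x = -3: f(-3) = -175.

-175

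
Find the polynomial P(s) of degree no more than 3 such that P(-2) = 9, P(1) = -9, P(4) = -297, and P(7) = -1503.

Write P(s) = as^3 + bs^2 + cs + d. Substituting each data point gives a linear system:
  -8a + 4b - 2c + d = 9
  a + b + c + d = -9
  64a + 16b + 4c + d = -297
  343a + 49b + 7c + d = -1503
Solving the system yields a = -4, b = -3, c = 3, d = -5.
So P(s) = -4s³ - 3s² + 3s - 5.
Check: P(1) = -9. ✓

P(s) = -4s^3 - 3s^2 + 3s - 5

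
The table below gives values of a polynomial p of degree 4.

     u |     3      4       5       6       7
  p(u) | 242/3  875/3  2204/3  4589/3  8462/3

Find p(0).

Using the Lagrange interpolation formula with nodes 3, 4, 5, 6, 7:
  L_0(u) = (u - 4)(u - 5)(u - 6)(u - 7) / 24
  L_1(u) = (u - 3)(u - 5)(u - 6)(u - 7) / -6
  L_2(u) = (u - 3)(u - 4)(u - 6)(u - 7) / 4
  L_3(u) = (u - 3)(u - 4)(u - 5)(u - 7) / -6
  L_4(u) = (u - 3)(u - 4)(u - 5)(u - 6) / 24
Then p(u) = 242/3·L_0(u) + 875/3·L_1(u) + 2204/3·L_2(u) + 4589/3·L_3(u) + 8462/3·L_4(u).
Expanding and collecting terms gives p(u) = u⁴ + 2u³ - 5u² - 3u - 1/3.
Evaluating at u = 0: p(0) = -1/3.

-1/3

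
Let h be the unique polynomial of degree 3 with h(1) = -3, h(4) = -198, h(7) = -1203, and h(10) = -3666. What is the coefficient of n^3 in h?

Write h(n) = an^3 + bn^2 + cn + d. Substituting each data point gives a linear system:
  a + b + c + d = -3
  64a + 16b + 4c + d = -198
  343a + 49b + 7c + d = -1203
  1000a + 100b + 10c + d = -3666
Solving the system yields a = -4, b = 3, c = 4, d = -6.
So h(n) = -4n^3 + 3n^2 + 4n - 6.
The leading coefficient is -4.

-4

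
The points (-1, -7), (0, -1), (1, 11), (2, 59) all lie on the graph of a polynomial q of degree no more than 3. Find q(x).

Using the Lagrange interpolation formula with nodes -1, 0, 1, 2:
  L_0(x) = x(x - 1)(x - 2) / -6
  L_1(x) = (x + 1)(x - 1)(x - 2) / 2
  L_2(x) = (x + 1)x(x - 2) / -2
  L_3(x) = (x + 1)x(x - 1) / 6
Then q(x) = -7·L_0(x) - 1·L_1(x) + 11·L_2(x) + 59·L_3(x).
Expanding and collecting terms gives q(x) = 5x^3 + 3x^2 + 4x - 1.
Check: q(2) = 59. ✓

q(x) = 5x^3 + 3x^2 + 4x - 1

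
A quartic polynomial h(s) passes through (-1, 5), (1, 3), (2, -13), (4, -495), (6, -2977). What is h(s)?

h(s) = -3s^4 + 4s^3 + 2s^2 - 5s + 5

Write h(s) = as^4 + bs^3 + cs^2 + ds + e. Substituting each data point gives a linear system:
  a - b + c - d + e = 5
  a + b + c + d + e = 3
  16a + 8b + 4c + 2d + e = -13
  256a + 64b + 16c + 4d + e = -495
  1296a + 216b + 36c + 6d + e = -2977
Solving the system yields a = -3, b = 4, c = 2, d = -5, e = 5.
So h(s) = -3s⁴ + 4s³ + 2s² - 5s + 5.
Check: h(-1) = 5. ✓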